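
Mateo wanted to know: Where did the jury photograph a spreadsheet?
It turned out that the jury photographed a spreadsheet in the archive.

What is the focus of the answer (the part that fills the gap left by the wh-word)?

in the archive

The wh-word "where" asks about the location.
In the answer, "the jury" and "a spreadsheet" are given — repeated from the question.
The constituent filling the location gap is "in the archive"; that is the focus and would carry nuclear stress.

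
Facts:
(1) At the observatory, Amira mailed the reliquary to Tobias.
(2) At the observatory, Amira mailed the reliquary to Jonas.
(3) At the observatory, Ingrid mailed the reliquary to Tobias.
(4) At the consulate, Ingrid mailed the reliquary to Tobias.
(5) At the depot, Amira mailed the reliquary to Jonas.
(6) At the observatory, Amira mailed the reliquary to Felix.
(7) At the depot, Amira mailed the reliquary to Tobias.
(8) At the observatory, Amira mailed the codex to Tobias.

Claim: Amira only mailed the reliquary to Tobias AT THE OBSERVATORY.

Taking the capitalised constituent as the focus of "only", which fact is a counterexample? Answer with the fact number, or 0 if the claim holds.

Focus (in capitals) is "at the observatory" — the setting. "Only" excludes alternative settings while holding fixed agent = Amira, thing = the reliquary, recipient = Tobias.
Fact (7) matches on agent = Amira, thing = the reliquary, recipient = Tobias, but has setting = at the depot instead. That refutes the claim.

7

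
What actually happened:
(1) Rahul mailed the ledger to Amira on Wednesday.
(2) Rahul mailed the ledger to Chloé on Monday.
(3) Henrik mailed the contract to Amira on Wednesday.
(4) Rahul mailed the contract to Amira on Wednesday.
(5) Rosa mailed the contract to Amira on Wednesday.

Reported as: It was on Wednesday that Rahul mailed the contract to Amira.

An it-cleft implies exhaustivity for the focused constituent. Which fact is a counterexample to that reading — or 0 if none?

Focus of the cleft: "on Wednesday" (the setting). Presupposed background: same agent, thing, recipient (Rahul / the contract / Amira).
Exhaustivity: on Wednesday is the only setting satisfying that background.
No listed fact matches the background with a different setting. Exhaustivity holds.

0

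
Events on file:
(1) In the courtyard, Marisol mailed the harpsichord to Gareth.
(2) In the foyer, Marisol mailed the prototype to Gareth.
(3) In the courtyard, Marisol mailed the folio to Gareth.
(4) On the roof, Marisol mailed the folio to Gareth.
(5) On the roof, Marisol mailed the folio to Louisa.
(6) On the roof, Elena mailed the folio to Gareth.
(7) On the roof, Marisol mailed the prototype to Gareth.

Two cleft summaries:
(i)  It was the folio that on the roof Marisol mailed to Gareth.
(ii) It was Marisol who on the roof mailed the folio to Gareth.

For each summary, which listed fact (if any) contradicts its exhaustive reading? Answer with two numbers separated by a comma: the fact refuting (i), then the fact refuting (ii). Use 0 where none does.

Summary (i) focuses "the folio" (the thing); background Marisol as agent and Gareth as recipient and on the roof as setting. Fact (7) matches that background with thing = the prototype — refutes (i).
Summary (ii) focuses "Marisol" (the agent); background the folio as thing and Gareth as recipient and on the roof as setting. Fact (6) matches that background with agent = Elena — refutes (ii).

7, 6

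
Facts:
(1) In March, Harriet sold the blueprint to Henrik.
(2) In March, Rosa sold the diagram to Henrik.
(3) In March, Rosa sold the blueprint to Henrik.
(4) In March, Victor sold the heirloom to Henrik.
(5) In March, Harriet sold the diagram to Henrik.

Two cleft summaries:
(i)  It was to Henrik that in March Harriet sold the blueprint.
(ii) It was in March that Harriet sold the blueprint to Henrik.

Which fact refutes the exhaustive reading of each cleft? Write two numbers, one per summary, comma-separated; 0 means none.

0, 0

Summary (i) focuses "Henrik" (the recipient); background same agent, thing, setting (Harriet / the blueprint / in March). No fact matches that background with a different recipient, so 0.
Summary (ii) focuses "in March" (the setting); background same agent, thing, recipient (Harriet / the blueprint / Henrik). No fact matches that background with a different setting, so 0.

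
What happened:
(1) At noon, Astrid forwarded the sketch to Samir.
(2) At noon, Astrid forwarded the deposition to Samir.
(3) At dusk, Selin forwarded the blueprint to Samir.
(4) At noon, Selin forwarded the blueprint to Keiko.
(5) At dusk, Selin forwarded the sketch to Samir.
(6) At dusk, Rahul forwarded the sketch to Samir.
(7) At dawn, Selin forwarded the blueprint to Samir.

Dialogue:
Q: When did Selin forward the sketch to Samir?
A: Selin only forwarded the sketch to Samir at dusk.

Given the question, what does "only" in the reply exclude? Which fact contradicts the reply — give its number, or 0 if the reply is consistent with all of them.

0

Answering "When did ...?" puts focus on the setting — here, "at dusk".
"Only" then excludes alternative settings while the background — Selin as agent and the sketch as thing and Samir as recipient — is held fixed.
No fact keeps Selin as agent and the sketch as thing and Samir as recipient while changing the setting; every other fact differs on something backgrounded. The reply stands.
(Fact (3) would refute a reading with focus on the thing — but that is not what the question asks.)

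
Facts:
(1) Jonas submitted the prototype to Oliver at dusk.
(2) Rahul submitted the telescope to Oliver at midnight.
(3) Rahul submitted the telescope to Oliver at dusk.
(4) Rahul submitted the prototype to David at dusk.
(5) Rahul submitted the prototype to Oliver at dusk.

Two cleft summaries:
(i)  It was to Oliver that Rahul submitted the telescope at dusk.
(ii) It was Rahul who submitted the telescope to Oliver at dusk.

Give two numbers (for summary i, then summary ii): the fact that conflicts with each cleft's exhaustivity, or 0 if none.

Summary (i) focuses "Oliver" (the recipient); background Rahul as agent and the telescope as thing and at dusk as setting. No fact matches that background with a different recipient, so 0.
Summary (ii) focuses "Rahul" (the agent); background the telescope as thing and Oliver as recipient and at dusk as setting. No fact matches that background with a different agent, so 0.

0, 0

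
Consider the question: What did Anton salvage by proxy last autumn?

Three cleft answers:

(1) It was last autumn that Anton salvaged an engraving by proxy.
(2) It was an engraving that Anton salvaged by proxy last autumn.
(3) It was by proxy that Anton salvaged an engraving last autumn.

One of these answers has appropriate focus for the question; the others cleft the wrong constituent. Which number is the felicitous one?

The question word "what" targets the direct object.
Option (1) clefts "last autumn" — the time, not what was asked.
Option (2) clefts "an engraving" — that matches what the question asks about.
Option (3) clefts "by proxy" — the manner, not what was asked.
So the congruent reply is (2).

2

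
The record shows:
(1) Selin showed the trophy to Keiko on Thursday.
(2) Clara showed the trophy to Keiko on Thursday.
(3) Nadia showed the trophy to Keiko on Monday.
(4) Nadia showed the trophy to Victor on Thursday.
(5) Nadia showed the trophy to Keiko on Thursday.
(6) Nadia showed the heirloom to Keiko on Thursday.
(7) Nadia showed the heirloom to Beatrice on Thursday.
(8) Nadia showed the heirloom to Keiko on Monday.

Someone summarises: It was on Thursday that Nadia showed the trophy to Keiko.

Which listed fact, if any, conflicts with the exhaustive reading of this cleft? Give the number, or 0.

Focus of the cleft: "on Thursday" (the setting). Presupposed background: agent = Nadia, thing = the trophy, recipient = Keiko.
Exhaustivity: on Thursday is the only setting satisfying that background.
But fact (3) also has agent = Nadia, thing = the trophy, recipient = Keiko, with setting = on Monday — so the exhaustive reading fails.

3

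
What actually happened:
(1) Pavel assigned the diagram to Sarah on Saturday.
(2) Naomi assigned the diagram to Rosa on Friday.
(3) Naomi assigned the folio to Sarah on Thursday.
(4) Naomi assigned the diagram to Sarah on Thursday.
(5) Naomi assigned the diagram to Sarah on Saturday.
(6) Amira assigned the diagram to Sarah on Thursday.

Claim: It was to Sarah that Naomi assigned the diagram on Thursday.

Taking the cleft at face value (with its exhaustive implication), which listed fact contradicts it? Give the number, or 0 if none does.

The cleft puts "Sarah" in focus and presupposes the open proposition with same agent, thing, setting (Naomi / the diagram / on Thursday).
The exhaustive reading says no other recipient fits that background.
Every other fact differs from the presupposition on some backgrounded slot, so none challenges the exhaustivity.

0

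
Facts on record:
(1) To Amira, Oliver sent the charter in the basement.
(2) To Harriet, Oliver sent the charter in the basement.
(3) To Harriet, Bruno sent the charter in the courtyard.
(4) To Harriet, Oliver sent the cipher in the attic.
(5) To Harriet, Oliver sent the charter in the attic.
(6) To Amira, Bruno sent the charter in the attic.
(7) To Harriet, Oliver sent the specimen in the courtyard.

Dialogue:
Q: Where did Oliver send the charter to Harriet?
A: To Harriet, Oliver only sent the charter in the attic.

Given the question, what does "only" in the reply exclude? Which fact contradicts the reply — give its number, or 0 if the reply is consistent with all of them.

2

The question "Where did ...?" targets the setting, so in the reply the focus falls on "in the attic".
"Only" then excludes alternative settings while the background — agent = Oliver, thing = the charter, recipient = Harriet — is held fixed.
Fact (2) keeps agent = Oliver, thing = the charter, recipient = Harriet but has setting = in the basement; that refutes the reply.
(Fact (4) would refute a reading with focus on the thing — but that is not what the question asks.)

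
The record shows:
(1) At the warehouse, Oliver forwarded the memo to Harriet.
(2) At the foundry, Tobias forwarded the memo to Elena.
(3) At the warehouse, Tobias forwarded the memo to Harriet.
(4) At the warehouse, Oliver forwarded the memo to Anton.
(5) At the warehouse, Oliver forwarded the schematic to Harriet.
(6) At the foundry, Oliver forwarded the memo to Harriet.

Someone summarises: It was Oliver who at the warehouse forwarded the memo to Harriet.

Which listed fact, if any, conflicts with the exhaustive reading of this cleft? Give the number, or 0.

Focus of the cleft: "Oliver" (the agent). Presupposed background: same thing, recipient, setting (the memo / Harriet / at the warehouse).
The exhaustive reading says no other agent fits that background.
Fact (3) shares the background but with agent = Tobias; exhaustivity is violated.

3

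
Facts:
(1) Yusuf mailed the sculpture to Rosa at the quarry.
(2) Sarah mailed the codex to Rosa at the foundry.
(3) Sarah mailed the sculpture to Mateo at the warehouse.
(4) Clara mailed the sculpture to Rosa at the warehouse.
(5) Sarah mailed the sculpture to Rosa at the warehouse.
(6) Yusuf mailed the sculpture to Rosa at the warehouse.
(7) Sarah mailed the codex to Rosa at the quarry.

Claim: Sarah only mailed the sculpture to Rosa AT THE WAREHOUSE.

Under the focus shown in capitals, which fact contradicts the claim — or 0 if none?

The capitals mark "at the warehouse" as focus. So "only" rules out other settings, with the rest (agent = Sarah, thing = the sculpture, recipient = Rosa) as background.
Every other fact changes something in the background, not just the setting. Nothing refutes the claim.

0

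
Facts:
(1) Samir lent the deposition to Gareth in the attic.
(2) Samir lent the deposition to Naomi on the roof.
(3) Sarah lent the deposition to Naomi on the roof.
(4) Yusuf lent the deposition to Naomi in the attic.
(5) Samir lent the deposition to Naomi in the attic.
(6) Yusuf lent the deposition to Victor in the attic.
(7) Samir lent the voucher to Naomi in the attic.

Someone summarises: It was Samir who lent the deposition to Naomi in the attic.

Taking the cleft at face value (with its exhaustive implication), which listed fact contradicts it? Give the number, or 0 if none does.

Focus of the cleft: "Samir" (the agent). Presupposed background: same thing, recipient, setting (the deposition / Naomi / in the attic).
Exhaustivity: Samir is the only agent satisfying that background.
But fact (4) also has same thing, recipient, setting (the deposition / Naomi / in the attic), with agent = Yusuf — so the exhaustive reading fails.

4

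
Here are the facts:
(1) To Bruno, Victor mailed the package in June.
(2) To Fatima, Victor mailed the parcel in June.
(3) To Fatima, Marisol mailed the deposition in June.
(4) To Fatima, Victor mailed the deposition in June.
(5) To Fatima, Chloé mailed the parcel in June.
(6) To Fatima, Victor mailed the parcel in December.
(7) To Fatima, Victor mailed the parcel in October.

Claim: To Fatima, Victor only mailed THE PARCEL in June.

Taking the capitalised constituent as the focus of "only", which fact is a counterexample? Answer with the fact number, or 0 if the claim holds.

Focus (in capitals) is "the parcel" — the thing. "Only" excludes alternative things while holding fixed Victor as agent and Fatima as recipient and in June as setting.
Fact (4) shares the background but differs in thing (the deposition) — a counterexample.

4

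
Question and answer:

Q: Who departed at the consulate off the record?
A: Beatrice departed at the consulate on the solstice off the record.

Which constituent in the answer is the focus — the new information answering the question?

Beatrice

The wh-word "who" asks about the subject (agent).
In the answer, "at the consulate" and "off the record" are given — repeated from the question.
"on the solstice" is also new, but it specifies the time, which is not what the question asks about — so it is not the focus.
The constituent filling the subject (agent) gap is "Beatrice"; that is the focus.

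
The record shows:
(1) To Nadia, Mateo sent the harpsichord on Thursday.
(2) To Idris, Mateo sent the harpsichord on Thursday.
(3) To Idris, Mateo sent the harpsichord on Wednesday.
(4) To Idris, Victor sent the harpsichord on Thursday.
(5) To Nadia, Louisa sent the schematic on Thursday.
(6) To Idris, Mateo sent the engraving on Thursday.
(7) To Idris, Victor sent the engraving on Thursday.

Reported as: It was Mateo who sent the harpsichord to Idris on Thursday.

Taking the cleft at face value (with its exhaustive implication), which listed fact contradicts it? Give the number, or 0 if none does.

The cleft puts "Mateo" in focus and presupposes the open proposition with same thing, recipient, setting (the harpsichord / Idris / on Thursday).
Exhaustivity: Mateo is the only agent satisfying that background.
Fact (4) shares the background but with agent = Victor; exhaustivity is violated.

4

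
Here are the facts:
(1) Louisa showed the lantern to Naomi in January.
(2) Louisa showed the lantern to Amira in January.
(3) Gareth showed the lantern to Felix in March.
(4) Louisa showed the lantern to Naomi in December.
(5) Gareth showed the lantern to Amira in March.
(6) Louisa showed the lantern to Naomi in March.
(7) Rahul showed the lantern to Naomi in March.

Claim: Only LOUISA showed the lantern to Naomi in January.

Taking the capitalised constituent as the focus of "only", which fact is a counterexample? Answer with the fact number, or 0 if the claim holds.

0

The capitals mark "Louisa" as focus. So "only" rules out other agents, with the rest (thing = the lantern, recipient = Naomi, setting = in January) as background.
Every other fact changes something in the background, not just the agent. Nothing refutes the claim.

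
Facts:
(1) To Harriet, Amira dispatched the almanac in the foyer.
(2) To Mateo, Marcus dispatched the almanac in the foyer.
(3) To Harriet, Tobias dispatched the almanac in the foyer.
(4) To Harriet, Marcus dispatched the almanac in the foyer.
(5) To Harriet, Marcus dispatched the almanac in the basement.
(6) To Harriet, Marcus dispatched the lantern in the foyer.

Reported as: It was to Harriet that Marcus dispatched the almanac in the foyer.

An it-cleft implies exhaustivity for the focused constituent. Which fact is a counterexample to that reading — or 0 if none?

The cleft puts "Harriet" in focus and presupposes the open proposition with agent = Marcus, thing = the almanac, setting = in the foyer.
Exhaustivity: Harriet is the only recipient satisfying that background.
But fact (2) also has agent = Marcus, thing = the almanac, setting = in the foyer, with recipient = Mateo — so the exhaustive reading fails.

2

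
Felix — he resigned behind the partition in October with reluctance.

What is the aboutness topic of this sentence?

Felix

The construction explicitly marks "Felix" as what the sentence is about — the topic.
The remainder of the clause is the comment (what is said about the topic).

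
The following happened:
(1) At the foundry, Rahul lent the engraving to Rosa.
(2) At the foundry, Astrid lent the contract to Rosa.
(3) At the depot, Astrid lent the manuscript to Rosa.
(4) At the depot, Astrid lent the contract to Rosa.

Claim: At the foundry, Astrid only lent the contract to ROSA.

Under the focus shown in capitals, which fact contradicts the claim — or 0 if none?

Focus (in capitals) is "Rosa" — the recipient. "Only" excludes alternative recipients while holding fixed same agent, thing, setting (Astrid / the contract / at the foundry).
Every other fact changes something in the background, not just the recipient. Nothing refutes the claim.

0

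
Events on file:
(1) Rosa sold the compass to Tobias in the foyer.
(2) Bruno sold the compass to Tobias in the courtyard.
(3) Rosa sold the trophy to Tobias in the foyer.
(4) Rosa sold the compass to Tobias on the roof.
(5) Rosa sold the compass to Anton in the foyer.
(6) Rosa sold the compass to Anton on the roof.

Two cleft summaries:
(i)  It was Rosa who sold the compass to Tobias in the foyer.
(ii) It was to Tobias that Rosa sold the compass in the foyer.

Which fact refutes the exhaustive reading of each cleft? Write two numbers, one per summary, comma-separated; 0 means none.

Summary (i) focuses "Rosa" (the agent); background same thing, recipient, setting (the compass / Tobias / in the foyer). No fact matches that background with a different agent, so 0.
Summary (ii) focuses "Tobias" (the recipient); background same agent, thing, setting (Rosa / the compass / in the foyer). Fact (5) matches that background with recipient = Anton — refutes (ii).

0, 5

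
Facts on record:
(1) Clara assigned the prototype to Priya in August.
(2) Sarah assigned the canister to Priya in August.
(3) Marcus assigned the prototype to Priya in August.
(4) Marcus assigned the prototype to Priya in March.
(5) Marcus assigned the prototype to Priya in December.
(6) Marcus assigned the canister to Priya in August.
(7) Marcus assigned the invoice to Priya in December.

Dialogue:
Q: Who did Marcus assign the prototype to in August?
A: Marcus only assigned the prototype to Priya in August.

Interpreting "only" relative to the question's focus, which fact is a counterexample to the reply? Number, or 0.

0

Answering "Who did ... to ...?" puts focus on the recipient — here, "Priya".
"Only" then excludes alternative recipients while the background — agent = Marcus, thing = the prototype, setting = in August — is held fixed.
No listed fact shares that background with another recipient. Nothing contradicts the reply.
(Fact (6) would refute a reading with focus on the thing — but that is not what the question asks.)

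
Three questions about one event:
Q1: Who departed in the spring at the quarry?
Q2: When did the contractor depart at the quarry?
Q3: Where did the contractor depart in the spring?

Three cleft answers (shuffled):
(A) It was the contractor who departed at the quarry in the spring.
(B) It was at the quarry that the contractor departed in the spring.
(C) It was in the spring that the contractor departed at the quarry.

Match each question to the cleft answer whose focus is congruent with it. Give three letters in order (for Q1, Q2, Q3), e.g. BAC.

ACB

Q1 asks about the subject (agent); cleft (A) focuses "the contractor", which is the subject (agent) — so Q1 → A.
Q2 asks about the time; cleft (C) focuses "in the spring", which is the time — so Q2 → C.
Q3 asks about the location; cleft (B) focuses "at the quarry", which is the location — so Q3 → B.
Mapping: Q1→A, Q2→C, Q3→B.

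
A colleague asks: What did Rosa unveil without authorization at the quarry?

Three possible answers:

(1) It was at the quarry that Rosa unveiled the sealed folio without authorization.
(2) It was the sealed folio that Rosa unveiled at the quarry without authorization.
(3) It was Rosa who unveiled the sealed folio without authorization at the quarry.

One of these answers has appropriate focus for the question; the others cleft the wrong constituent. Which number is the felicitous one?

2

The question word "what" targets the direct object.
Option (1) clefts "at the quarry" — the location, not what was asked.
Option (2) clefts "the sealed folio" — that matches what the question asks about.
Option (3) clefts "Rosa" — the subject (agent), not what was asked.
So the congruent reply is (2).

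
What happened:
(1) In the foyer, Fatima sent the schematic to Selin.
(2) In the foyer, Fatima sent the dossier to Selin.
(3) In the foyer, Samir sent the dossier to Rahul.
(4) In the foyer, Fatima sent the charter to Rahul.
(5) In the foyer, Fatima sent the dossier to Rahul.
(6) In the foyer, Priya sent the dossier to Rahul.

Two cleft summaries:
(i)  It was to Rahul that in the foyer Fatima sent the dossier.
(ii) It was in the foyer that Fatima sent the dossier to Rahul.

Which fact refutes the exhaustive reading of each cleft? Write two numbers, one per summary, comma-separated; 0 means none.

(i): focus "Rahul". Looking for agent = Fatima, thing = the dossier, setting = in the foyer with some other recipient — fact (2) has Selin there. Refuted.
(ii): focus "in the foyer". No fact shares agent = Fatima, thing = the dossier, recipient = Rahul with a different setting. 0.

2, 0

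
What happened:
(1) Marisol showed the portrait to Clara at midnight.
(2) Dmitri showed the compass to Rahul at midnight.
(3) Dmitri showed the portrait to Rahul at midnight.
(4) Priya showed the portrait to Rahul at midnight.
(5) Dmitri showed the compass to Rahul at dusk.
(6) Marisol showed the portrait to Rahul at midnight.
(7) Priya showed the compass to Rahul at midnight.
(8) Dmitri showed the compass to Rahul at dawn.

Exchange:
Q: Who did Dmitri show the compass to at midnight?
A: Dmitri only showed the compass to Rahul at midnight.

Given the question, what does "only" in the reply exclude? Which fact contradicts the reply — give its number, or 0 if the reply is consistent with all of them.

0

The question "Who did ... to ...?" targets the recipient, so in the reply the focus falls on "Rahul".
"Only" then excludes alternative recipients while the background — same agent, thing, setting (Dmitri / the compass / at midnight) — is held fixed.
No fact keeps same agent, thing, setting (Dmitri / the compass / at midnight) while changing the recipient; every other fact differs on something backgrounded. The reply stands.
(Fact (5) would refute a reading with focus on the setting — but that is not what the question asks.)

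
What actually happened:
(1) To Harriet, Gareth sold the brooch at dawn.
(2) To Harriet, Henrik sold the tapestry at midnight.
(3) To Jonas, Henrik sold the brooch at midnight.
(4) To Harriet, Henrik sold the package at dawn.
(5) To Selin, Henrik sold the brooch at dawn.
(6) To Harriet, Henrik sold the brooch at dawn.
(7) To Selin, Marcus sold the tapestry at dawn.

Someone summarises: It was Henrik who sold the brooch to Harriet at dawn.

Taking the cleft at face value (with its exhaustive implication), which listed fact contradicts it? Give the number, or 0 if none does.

Focus of the cleft: "Henrik" (the agent). Presupposed background: same thing, recipient, setting (the brooch / Harriet / at dawn).
The exhaustive reading says no other agent fits that background.
But fact (1) also has same thing, recipient, setting (the brooch / Harriet / at dawn), with agent = Gareth — so the exhaustive reading fails.

1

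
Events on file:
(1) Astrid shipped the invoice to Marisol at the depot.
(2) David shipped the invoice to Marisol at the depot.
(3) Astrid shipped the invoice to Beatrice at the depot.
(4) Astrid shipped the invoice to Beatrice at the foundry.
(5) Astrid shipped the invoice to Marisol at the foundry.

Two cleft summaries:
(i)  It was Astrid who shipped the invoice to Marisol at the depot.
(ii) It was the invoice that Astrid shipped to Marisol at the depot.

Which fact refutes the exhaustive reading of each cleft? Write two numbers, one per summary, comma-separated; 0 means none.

(i): focus "Astrid". Looking for thing = the invoice, recipient = Marisol, setting = at the depot with some other agent — fact (2) has David there. Refuted.
(ii): focus "the invoice". No fact shares agent = Astrid, recipient = Marisol, setting = at the depot with a different thing. 0.

2, 0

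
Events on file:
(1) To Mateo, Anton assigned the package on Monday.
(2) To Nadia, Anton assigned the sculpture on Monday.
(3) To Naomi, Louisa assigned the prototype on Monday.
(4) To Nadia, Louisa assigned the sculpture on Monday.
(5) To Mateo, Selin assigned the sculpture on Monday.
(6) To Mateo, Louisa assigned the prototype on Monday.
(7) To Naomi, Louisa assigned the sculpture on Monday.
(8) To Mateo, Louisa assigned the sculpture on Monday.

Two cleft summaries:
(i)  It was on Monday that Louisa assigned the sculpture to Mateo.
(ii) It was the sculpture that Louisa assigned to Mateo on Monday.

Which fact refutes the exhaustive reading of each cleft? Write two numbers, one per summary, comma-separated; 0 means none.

0, 6

(i): focus "on Monday". No fact shares agent = Louisa, thing = the sculpture, recipient = Mateo with a different setting. 0.
(ii): focus "the sculpture". Looking for agent = Louisa, recipient = Mateo, setting = on Monday with some other thing — fact (6) has the prototype there. Refuted.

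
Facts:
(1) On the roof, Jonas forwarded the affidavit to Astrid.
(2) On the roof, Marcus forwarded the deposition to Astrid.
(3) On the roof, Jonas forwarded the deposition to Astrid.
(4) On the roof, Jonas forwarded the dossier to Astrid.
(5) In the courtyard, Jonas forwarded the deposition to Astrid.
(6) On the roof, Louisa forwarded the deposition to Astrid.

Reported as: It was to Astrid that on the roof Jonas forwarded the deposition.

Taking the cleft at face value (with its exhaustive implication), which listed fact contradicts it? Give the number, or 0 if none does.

0

Focus of the cleft: "Astrid" (the recipient). Presupposed background: Jonas as agent and the deposition as thing and on the roof as setting.
The exhaustive reading says no other recipient fits that background.
No listed fact matches the background with a different recipient. Exhaustivity holds.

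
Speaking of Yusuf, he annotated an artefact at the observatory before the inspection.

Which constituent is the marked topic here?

The construction explicitly marks "Yusuf" as what the sentence is about — the topic.
The remainder of the clause is the comment (what is said about the topic).

Yusuf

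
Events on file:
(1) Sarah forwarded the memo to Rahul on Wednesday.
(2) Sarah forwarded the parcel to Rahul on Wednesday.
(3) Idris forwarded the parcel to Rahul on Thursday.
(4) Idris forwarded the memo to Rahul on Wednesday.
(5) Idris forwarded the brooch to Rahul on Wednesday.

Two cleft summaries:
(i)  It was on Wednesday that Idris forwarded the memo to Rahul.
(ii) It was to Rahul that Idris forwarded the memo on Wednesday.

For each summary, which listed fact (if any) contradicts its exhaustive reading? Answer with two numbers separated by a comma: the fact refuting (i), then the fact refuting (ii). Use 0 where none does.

0, 0

(i): focus "on Wednesday". No fact shares same agent, thing, recipient (Idris / the memo / Rahul) with a different setting. 0.
(ii): focus "Rahul". No fact shares same agent, thing, setting (Idris / the memo / on Wednesday) with a different recipient. 0.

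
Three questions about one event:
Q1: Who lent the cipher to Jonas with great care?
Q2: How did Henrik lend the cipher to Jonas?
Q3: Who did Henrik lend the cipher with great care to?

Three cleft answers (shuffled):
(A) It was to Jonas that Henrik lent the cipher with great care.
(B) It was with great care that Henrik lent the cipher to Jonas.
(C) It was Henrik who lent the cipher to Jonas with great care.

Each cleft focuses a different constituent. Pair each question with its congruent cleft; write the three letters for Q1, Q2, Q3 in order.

Q1 asks about the subject (agent); cleft (C) focuses "Henrik", which is the subject (agent) — so Q1 → C.
Q2 asks about the manner; cleft (B) focuses "with great care", which is the manner — so Q2 → B.
Q3 asks about the recipient; cleft (A) focuses "to Jonas", which is the recipient — so Q3 → A.
Mapping: Q1→C, Q2→B, Q3→A.

CBA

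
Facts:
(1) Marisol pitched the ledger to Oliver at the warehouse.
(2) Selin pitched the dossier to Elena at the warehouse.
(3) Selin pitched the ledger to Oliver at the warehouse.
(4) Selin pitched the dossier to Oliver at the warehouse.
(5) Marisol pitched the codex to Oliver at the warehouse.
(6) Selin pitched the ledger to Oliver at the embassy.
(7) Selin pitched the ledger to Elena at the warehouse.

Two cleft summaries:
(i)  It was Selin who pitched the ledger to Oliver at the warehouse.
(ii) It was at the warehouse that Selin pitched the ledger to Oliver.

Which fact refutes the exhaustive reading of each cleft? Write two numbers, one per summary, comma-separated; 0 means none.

Summary (i) focuses "Selin" (the agent); background thing = the ledger, recipient = Oliver, setting = at the warehouse. Fact (1) matches that background with agent = Marisol — refutes (i).
Summary (ii) focuses "at the warehouse" (the setting); background agent = Selin, thing = the ledger, recipient = Oliver. Fact (6) matches that background with setting = at the embassy — refutes (ii).

1, 6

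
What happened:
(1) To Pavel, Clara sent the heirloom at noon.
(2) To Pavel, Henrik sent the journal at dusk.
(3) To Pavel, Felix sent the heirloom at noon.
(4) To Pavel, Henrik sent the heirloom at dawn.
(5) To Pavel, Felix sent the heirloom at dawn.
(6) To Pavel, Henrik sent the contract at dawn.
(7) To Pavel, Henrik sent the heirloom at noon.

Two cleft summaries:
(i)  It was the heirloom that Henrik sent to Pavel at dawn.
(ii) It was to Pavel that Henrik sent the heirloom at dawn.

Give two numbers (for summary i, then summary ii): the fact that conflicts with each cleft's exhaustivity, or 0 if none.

Summary (i) focuses "the heirloom" (the thing); background same agent, recipient, setting (Henrik / Pavel / at dawn). Fact (6) matches that background with thing = the contract — refutes (i).
Summary (ii) focuses "Pavel" (the recipient); background same agent, thing, setting (Henrik / the heirloom / at dawn). No fact matches that background with a different recipient, so 0.

6, 0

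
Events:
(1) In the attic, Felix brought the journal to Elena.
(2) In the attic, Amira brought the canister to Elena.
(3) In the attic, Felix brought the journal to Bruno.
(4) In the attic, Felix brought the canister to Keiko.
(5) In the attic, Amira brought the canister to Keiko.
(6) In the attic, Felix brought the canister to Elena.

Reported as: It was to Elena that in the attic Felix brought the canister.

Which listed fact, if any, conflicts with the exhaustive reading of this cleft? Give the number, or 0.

4

The cleft puts "Elena" in focus and presupposes the open proposition with Felix as agent and the canister as thing and in the attic as setting.
Exhaustivity: Elena is the only recipient satisfying that background.
But fact (4) also has Felix as agent and the canister as thing and in the attic as setting, with recipient = Keiko — so the exhaustive reading fails.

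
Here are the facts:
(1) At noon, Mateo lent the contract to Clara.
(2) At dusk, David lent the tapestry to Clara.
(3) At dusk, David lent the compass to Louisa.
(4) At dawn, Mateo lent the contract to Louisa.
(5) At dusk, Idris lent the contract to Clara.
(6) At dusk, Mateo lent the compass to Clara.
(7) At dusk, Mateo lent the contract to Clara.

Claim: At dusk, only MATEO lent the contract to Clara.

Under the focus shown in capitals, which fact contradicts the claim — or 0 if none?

5

Focus (in capitals) is "Mateo" — the agent. "Only" excludes alternative agents while holding fixed thing = the contract, recipient = Clara, setting = at dusk.
Fact (5) matches on thing = the contract, recipient = Clara, setting = at dusk, but has agent = Idris instead. That refutes the claim.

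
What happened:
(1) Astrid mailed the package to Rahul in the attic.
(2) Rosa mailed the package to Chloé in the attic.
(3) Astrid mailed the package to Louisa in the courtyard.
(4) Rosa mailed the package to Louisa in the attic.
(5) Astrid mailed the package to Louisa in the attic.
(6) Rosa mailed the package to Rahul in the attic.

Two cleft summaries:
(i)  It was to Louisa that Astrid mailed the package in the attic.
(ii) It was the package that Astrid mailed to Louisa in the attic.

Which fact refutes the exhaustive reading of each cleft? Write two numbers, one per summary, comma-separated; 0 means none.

1, 0

(i): focus "Louisa". Looking for Astrid as agent and the package as thing and in the attic as setting with some other recipient — fact (1) has Rahul there. Refuted.
(ii): focus "the package". No fact shares Astrid as agent and Louisa as recipient and in the attic as setting with a different thing. 0.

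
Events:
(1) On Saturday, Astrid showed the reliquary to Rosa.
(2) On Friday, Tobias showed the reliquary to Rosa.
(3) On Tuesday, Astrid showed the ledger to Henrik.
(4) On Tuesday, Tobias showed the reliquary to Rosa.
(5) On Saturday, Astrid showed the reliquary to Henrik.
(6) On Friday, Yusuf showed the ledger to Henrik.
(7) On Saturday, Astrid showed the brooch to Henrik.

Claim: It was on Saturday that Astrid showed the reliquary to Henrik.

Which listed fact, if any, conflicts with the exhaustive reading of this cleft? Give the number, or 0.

0

Focus of the cleft: "on Saturday" (the setting). Presupposed background: same agent, thing, recipient (Astrid / the reliquary / Henrik).
Exhaustivity: on Saturday is the only setting satisfying that background.
No listed fact matches the background with a different setting. Exhaustivity holds.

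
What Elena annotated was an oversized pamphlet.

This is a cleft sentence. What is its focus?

In a pseudo-cleft "What ... was X", the post-copular constituent X is the focus.
Here the focus is "an oversized pamphlet". The backgrounded (presupposed) material includes "Elena".

an oversized pamphlet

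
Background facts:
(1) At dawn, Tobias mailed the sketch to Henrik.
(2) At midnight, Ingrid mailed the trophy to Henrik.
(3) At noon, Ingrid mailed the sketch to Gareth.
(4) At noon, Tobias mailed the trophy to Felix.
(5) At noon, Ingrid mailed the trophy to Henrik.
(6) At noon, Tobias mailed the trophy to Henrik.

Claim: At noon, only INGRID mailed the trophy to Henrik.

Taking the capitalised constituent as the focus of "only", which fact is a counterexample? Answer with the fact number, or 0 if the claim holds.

6

Focus (in capitals) is "Ingrid" — the agent. "Only" excludes alternative agents while holding fixed same thing, recipient, setting (the trophy / Henrik / at noon).
Fact (6) matches on same thing, recipient, setting (the trophy / Henrik / at noon), but has agent = Tobias instead. That refutes the claim.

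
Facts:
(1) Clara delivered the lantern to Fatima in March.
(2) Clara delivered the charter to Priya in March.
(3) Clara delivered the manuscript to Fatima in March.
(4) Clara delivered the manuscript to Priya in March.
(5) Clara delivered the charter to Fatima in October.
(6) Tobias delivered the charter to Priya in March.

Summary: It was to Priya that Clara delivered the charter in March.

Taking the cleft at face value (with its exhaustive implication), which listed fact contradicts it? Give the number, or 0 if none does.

0

Focus of the cleft: "Priya" (the recipient). Presupposed background: same agent, thing, setting (Clara / the charter / in March).
The exhaustive reading says no other recipient fits that background.
No listed fact matches the background with a different recipient. Exhaustivity holds.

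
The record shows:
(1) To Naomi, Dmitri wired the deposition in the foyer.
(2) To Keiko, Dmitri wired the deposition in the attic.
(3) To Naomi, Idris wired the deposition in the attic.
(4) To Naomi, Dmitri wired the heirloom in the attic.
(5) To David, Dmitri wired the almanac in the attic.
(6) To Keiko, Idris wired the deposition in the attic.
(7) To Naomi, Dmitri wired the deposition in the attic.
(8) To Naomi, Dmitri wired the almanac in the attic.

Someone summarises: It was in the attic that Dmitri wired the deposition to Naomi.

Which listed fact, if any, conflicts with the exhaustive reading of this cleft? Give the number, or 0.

1

The cleft puts "in the attic" in focus and presupposes the open proposition with same agent, thing, recipient (Dmitri / the deposition / Naomi).
The exhaustive reading says no other setting fits that background.
Fact (1) shares the background but with setting = in the foyer; exhaustivity is violated.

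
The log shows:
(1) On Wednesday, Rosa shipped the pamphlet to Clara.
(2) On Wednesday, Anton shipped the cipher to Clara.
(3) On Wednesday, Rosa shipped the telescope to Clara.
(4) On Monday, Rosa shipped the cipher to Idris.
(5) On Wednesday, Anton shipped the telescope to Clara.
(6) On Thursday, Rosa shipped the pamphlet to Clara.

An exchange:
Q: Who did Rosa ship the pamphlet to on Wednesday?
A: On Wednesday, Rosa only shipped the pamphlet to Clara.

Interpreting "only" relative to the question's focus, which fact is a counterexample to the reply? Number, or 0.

The question "Who did ... to ...?" targets the recipient, so in the reply the focus falls on "Clara".
"Only" then excludes alternative recipients while the background — agent = Rosa, thing = the pamphlet, setting = on Wednesday — is held fixed.
No fact keeps agent = Rosa, thing = the pamphlet, setting = on Wednesday while changing the recipient; every other fact differs on something backgrounded. The reply stands.
(Fact (6) would refute a reading with focus on the setting — but that is not what the question asks.)

0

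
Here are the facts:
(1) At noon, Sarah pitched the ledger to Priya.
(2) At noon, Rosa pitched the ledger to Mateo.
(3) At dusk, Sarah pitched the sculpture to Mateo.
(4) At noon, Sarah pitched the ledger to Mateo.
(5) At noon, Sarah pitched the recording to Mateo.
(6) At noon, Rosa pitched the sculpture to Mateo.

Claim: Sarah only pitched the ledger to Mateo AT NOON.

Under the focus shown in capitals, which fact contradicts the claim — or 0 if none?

0

The capitals mark "at noon" as focus. So "only" rules out other settings, with the rest (agent = Sarah, thing = the ledger, recipient = Mateo) as background.
Every other fact changes something in the background, not just the setting. Nothing refutes the claim.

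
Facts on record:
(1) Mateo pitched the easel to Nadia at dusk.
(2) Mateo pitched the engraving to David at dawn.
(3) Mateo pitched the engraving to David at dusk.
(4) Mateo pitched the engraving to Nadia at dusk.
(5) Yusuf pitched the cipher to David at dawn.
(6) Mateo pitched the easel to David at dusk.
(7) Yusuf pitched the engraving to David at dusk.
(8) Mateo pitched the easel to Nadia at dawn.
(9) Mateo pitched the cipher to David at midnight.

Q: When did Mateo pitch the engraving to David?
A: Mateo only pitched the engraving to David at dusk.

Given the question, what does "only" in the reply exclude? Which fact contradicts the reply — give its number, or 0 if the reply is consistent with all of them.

Answering "When did ...?" puts focus on the setting — here, "at dusk".
So "only" ranges over settings; the rest (agent = Mateo, thing = the engraving, recipient = David) is presupposed.
Fact (2) keeps agent = Mateo, thing = the engraving, recipient = David but has setting = at dawn; that refutes the reply.
(Fact (4) would refute a reading with focus on the recipient — but that is not what the question asks.)

2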